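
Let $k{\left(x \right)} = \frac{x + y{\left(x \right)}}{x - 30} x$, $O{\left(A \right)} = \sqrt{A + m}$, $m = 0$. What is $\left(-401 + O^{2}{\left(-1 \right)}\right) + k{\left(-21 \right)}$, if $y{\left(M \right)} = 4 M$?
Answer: $- \frac{7569}{17} \approx -445.24$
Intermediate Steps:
$O{\left(A \right)} = \sqrt{A}$ ($O{\left(A \right)} = \sqrt{A + 0} = \sqrt{A}$)
$k{\left(x \right)} = \frac{5 x^{2}}{-30 + x}$ ($k{\left(x \right)} = \frac{x + 4 x}{x - 30} x = \frac{5 x}{-30 + x} x = \frac{5 x^{2}}{-30 + x}$)
$\left(-401 + O^{2}{\left(-1 \right)}\right) + k{\left(-21 \right)} = \left(-401 + \left(\sqrt{-1}\right)^{2}\right) + \frac{5 \left(-21\right)^{2}}{-30 - 21} = \left(-401 + i^{2}\right) + 5 \cdot 441 \frac{1}{-51} = \left(-401 - 1\right) + 5 \cdot 441 \left(- \frac{1}{51}\right) = -402 - \frac{735}{17} = - \frac{7569}{17}$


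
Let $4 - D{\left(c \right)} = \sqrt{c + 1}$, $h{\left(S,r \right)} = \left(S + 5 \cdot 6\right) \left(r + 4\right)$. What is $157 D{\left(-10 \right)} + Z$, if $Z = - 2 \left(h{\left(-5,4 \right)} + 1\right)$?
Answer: $226 - 471 i \approx 226.0 - 471.0 i$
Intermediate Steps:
$h{\left(S,r \right)} = \left(4 + r\right) \left(30 + S\right)$ ($h{\left(S,r \right)} = \left(S + 30\right) \left(4 + r\right) = \left(30 + S\right) \left(4 + r\right) = \left(4 + r\right) \left(30 + S\right)$)
$D{\left(c \right)} = 4 - \sqrt{1 + c}$ ($D{\left(c \right)} = 4 - \sqrt{c + 1} = 4 - \sqrt{1 + c}$)
$Z = -402$ ($Z = - 2 \left(\left(120 + 4 \left(-5\right) + 30 \cdot 4 - 20\right) + 1\right) = - 2 \left(\left(120 - 20 + 120 - 20\right) + 1\right) = - 2 \left(200 + 1\right) = \left(-2\right) 201 = -402$)
$157 D{\left(-10 \right)} + Z = 157 \left(4 - \sqrt{1 - 10}\right) - 402 = 157 \left(4 - \sqrt{-9}\right) - 402 = 157 \left(4 - 3 i\right) - 402 = \left(628 - 471 i\right) - 402 = 226 - 471 i$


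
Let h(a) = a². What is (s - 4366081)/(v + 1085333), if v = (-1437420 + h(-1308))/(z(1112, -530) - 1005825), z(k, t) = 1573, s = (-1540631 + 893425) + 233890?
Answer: -1199929749011/272486890618 ≈ -4.4036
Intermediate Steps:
s = -413316 (s = -647206 + 233890 = -413316)
v = -68361/251063 (v = (-1437420 + (-1308)²)/(1573 - 1005825) = (-1437420 + 1710864)/(-1004252) = 273444*(-1/1004252) = -68361/251063 ≈ -0.27229)
(s - 4366081)/(v + 1085333) = (-413316 - 4366081)/(-68361/251063 + 1085333) = -4779397/272486890618/251063 = -4779397*251063/272486890618 = -1199929749011/272486890618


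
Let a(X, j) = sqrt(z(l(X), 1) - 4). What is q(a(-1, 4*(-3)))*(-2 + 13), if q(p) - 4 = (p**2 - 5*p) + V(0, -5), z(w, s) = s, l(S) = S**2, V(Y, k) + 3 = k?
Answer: -77 - 55*I*sqrt(3) ≈ -77.0 - 95.263*I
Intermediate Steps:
V(Y, k) = -3 + k
a(X, j) = I*sqrt(3) (a(X, j) = sqrt(1 - 4) = sqrt(-3) = I*sqrt(3))
q(p) = -4 + p**2 - 5*p (q(p) = 4 + ((p**2 - 5*p) + (-3 - 5)) = 4 + ((p**2 - 5*p) - 8) = 4 + (-8 + p**2 - 5*p) = -4 + p**2 - 5*p)
q(a(-1, 4*(-3)))*(-2 + 13) = (-4 + (I*sqrt(3))**2 - 5*I*sqrt(3))*(-2 + 13) = (-4 - 3 - 5*I*sqrt(3))*11 = (-7 - 5*I*sqrt(3))*11 = -77 - 55*I*sqrt(3)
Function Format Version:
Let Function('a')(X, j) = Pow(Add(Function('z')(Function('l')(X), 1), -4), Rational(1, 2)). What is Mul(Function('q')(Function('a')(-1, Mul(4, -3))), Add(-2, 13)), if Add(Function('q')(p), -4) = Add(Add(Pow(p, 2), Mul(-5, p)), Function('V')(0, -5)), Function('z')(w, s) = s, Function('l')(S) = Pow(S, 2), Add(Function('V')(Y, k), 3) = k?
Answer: Add(-77, Mul(-55, I, Pow(3, Rational(1, 2)))) ≈ Add(-77.000, Mul(-95.263, I))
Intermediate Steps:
Function('V')(Y, k) = Add(-3, k)
Function('a')(X, j) = Mul(I, Pow(3, Rational(1, 2))) (Function('a')(X, j) = Pow(Add(1, -4), Rational(1, 2)) = Pow(-3, Rational(1, 2)) = Mul(I, Pow(3, Rational(1, 2))))
Function('q')(p) = Add(-4, Pow(p, 2), Mul(-5, p)) (Function('q')(p) = Add(4, Add(Add(Pow(p, 2), Mul(-5, p)), Add(-3, -5))) = Add(4, Add(Add(Pow(p, 2), Mul(-5, p)), -8)) = Add(4, Add(-8, Pow(p, 2), Mul(-5, p))) = Add(-4, Pow(p, 2), Mul(-5, p)))
Mul(Function('q')(Function('a')(-1, Mul(4, -3))), Add(-2, 13)) = Mul(Add(-4, Pow(Mul(I, Pow(3, Rational(1, 2))), 2), Mul(-5, Mul(I, Pow(3, Rational(1, 2))))), Add(-2, 13)) = Mul(Add(-4, -3, Mul(-5, I, Pow(3, Rational(1, 2)))), 11) = Mul(Add(-7, Mul(-5, I, Pow(3, Rational(1, 2)))), 11) = Add(-77, Mul(-55, I, Pow(3, Rational(1, 2))))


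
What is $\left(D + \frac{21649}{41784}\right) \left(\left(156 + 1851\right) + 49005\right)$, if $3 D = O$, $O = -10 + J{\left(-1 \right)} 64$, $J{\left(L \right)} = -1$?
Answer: $- \frac{4289356773}{3482} \approx -1.2319 \cdot 10^{6}$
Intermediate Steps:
$O = -74$ ($O = -10 - 64 = -74$)
$D = - \frac{74}{3}$ ($D = \frac{1}{3} \left(-74\right) = - \frac{74}{3} \approx -24.667$)
$\left(D + \frac{21649}{41784}\right) \left(\left(156 + 1851\right) + 49005\right) = \left(- \frac{74}{3} + \frac{21649}{41784}\right) \left(\left(156 + 1851\right) + 49005\right) = \left(- \frac{74}{3} + 21649 \cdot \frac{1}{41784}\right) \left(2007 + 49005\right) = \left(- \frac{74}{3} + \frac{21649}{41784}\right) 51012 = \left(- \frac{336341}{13928}\right) 51012 = - \frac{4289356773}{3482}$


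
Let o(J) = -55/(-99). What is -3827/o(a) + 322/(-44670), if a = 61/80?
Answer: -153857042/22335 ≈ -6888.6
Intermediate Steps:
a = 61/80 (a = 61*(1/80) = 61/80 ≈ 0.76250)
o(J) = 5/9 (o(J) = -55*(-1/99) = 5/9)
-3827/o(a) + 322/(-44670) = -3827/5/9 + 322/(-44670) = -3827*9/5 + 322*(-1/44670) = -34443/5 - 161/22335 = -153857042/22335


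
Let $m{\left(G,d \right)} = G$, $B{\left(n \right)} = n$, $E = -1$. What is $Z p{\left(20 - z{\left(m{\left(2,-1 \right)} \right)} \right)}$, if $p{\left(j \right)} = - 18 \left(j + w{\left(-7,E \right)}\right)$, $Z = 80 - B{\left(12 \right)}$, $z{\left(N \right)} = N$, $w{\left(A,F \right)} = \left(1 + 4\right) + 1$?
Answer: $-29376$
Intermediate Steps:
$w{\left(A,F \right)} = 6$ ($w{\left(A,F \right)} = 5 + 1 = 6$)
$Z = 68$ ($Z = 80 - 12 = 68$)
$p{\left(j \right)} = -108 - 18 j$ ($p{\left(j \right)} = - 18 \left(j + 6\right) = - 18 \left(6 + j\right) = -108 - 18 j$)
$Z p{\left(20 - z{\left(m{\left(2,-1 \right)} \right)} \right)} = 68 \left(-108 - 18 \left(20 - 2\right)\right) = 68 \left(-108 - 324\right) = 68 \left(-432\right) = -29376$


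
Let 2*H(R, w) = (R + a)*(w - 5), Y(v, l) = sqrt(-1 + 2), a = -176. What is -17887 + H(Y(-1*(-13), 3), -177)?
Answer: -1962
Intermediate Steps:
Y(v, l) = 1 (Y(v, l) = sqrt(1) = 1)
H(R, w) = (-176 + R)*(-5 + w)/2 (H(R, w) = ((R - 176)*(w - 5))/2 = ((-176 + R)*(-5 + w))/2 = (-176 + R)*(-5 + w)/2)
-17887 + H(Y(-1*(-13), 3), -177) = -17887 + (440 - 88*(-177) - 5/2*1 + (1/2)*1*(-177)) = -17887 + (440 + 15576 - 5/2 - 177/2) = -17887 + 15925 = -1962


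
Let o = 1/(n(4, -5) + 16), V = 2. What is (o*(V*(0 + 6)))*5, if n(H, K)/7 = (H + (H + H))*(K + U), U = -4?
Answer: -3/37 ≈ -0.081081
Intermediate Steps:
n(H, K) = 21*H*(-4 + K) (n(H, K) = 7*((H + (H + H))*(K - 4)) = 7*((H + 2*H)*(-4 + K)) = 7*((3*H)*(-4 + K)) = 7*(3*H*(-4 + K)) = 21*H*(-4 + K))
o = -1/740 (o = 1/(21*4*(-4 - 5) + 16) = 1/(21*4*(-9) + 16) = 1/(-756 + 16) = 1/(-740) = -1/740 ≈ -0.0013514)
(o*(V*(0 + 6)))*5 = -(0 + 6)/370*5 = -6/370*5 = -1/740*12*5 = -3/185*5 = -3/37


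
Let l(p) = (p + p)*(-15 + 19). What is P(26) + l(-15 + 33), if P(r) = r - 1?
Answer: 169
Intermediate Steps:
P(r) = -1 + r
l(p) = 8*p (l(p) = (2*p)*4 = 8*p)
P(26) + l(-15 + 33) = (-1 + 26) + 8*(-15 + 33) = 25 + 8*18 = 25 + 144 = 169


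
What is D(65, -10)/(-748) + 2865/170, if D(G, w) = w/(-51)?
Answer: 160724/9537 ≈ 16.853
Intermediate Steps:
D(G, w) = -w/51 (D(G, w) = w*(-1/51) = -w/51)
D(65, -10)/(-748) + 2865/170 = -1/51*(-10)/(-748) + 2865/170 = (10/51)*(-1/748) + 2865*(1/170) = -5/19074 + 573/34 = 160724/9537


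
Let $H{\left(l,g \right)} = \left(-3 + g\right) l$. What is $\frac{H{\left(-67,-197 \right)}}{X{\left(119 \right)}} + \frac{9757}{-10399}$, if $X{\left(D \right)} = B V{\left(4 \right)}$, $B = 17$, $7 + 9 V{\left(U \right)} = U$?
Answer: $- \frac{418205669}{176783} \approx -2365.6$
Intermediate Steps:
$V{\left(U \right)} = - \frac{7}{9} + \frac{U}{9}$
$X{\left(D \right)} = - \frac{17}{3}$ ($X{\left(D \right)} = 17 \left(- \frac{7}{9} + \frac{1}{9} \cdot 4\right) = 17 \left(- \frac{7}{9} + \frac{4}{9}\right) = 17 \left(- \frac{1}{3}\right) = - \frac{17}{3}$)
$H{\left(l,g \right)} = l \left(-3 + g\right)$
$\frac{H{\left(-67,-197 \right)}}{X{\left(119 \right)}} + \frac{9757}{-10399} = \frac{\left(-67\right) \left(-3 - 197\right)}{- \frac{17}{3}} + \frac{9757}{-10399} = \left(-67\right) \left(-200\right) \left(- \frac{3}{17}\right) + 9757 \left(- \frac{1}{10399}\right) = 13400 \left(- \frac{3}{17}\right) - \frac{9757}{10399} = - \frac{40200}{17} - \frac{9757}{10399} = - \frac{418205669}{176783}$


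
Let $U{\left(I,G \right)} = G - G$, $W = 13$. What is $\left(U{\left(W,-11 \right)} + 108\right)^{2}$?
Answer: $11664$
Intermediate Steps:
$U{\left(I,G \right)} = 0$
$\left(U{\left(W,-11 \right)} + 108\right)^{2} = \left(0 + 108\right)^{2} = 108^{2} = 11664$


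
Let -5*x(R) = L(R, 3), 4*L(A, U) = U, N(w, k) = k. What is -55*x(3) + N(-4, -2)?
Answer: 25/4 ≈ 6.2500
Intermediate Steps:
L(A, U) = U/4
x(R) = -3/20
-55*x(3) + N(-4, -2) = -55*(-3/20) - 2 = 33/4 - 2 = 25/4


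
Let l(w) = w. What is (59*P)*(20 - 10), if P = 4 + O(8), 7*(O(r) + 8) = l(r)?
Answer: -11800/7 ≈ -1685.7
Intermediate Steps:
O(r) = -8 + r/7
P = -20/7 (P = 4 + (-8 + (1/7)*8) = 4 + (-8 + 8/7) = 4 - 48/7 = -20/7 ≈ -2.8571)
(59*P)*(20 - 10) = (59*(-20/7))*(20 - 10) = -1180/7*10 = -11800/7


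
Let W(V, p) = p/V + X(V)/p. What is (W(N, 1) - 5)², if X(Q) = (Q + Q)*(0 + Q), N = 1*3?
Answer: 1600/9 ≈ 177.78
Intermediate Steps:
N = 3
X(Q) = 2*Q² (X(Q) = (2*Q)*Q = 2*Q²)
W(V, p) = p/V + 2*V²/p (W(V, p) = p/V + (2*V²)/p = p/V + 2*V²/p)
(W(N, 1) - 5)² = ((1/3 + 2*3²/1) - 5)² = ((1*(⅓) + 2*9*1) - 5)² = ((⅓ + 18) - 5)² = (55/3 - 5)² = (40/3)² = 1600/9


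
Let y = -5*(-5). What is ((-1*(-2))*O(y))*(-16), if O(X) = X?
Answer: -800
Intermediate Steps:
y = 25
((-1*(-2))*O(y))*(-16) = (-1*(-2)*25)*(-16) = (2*25)*(-16) = 50*(-16) = -800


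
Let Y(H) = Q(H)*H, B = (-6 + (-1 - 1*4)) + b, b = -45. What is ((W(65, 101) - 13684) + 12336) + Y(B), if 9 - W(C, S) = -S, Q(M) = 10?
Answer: -1798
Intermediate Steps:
W(C, S) = 9 + S (W(C, S) = 9 - (-1)*S = 9 + S)
B = -56 (B = (-6 + (-1 - 1*4)) - 45 = (-6 + (-1 - 4)) - 45 = (-6 - 5) - 45 = -11 - 45 = -56)
Y(H) = 10*H
((W(65, 101) - 13684) + 12336) + Y(B) = (((9 + 101) - 13684) + 12336) + 10*(-56) = ((110 - 13684) + 12336) - 560 = (-13574 + 12336) - 560 = -1238 - 560 = -1798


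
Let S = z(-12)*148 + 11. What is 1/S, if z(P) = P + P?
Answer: -1/3541 ≈ -0.00028241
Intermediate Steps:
z(P) = 2*P
S = -3541 (S = (2*(-12))*148 + 11 = -24*148 + 11 = -3552 + 11 = -3541)
1/S = 1/(-3541) = -1/3541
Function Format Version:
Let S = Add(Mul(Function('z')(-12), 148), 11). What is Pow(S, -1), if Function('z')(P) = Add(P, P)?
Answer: Rational(-1, 3541) ≈ -0.00028241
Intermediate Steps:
Function('z')(P) = Mul(2, P)
S = -3541 (S = Add(Mul(Mul(2, -12), 148), 11) = Add(Mul(-24, 148), 11) = Add(-3552, 11) = -3541)
Pow(S, -1) = Pow(-3541, -1) = Rational(-1, 3541)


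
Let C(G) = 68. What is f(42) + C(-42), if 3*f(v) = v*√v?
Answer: 68 + 14*√42 ≈ 158.73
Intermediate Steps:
f(v) = v^(3/2)/3 (f(v) = (v*√v)/3 = v^(3/2)/3)
f(42) + C(-42) = 42^(3/2)/3 + 68 = (42*√42)/3 + 68 = 14*√42 + 68 = 68 + 14*√42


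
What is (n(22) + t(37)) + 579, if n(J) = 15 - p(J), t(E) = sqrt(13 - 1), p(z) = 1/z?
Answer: 13067/22 + 2*sqrt(3) ≈ 597.42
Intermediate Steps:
t(E) = 2*sqrt(3) (t(E) = sqrt(12) = 2*sqrt(3))
n(J) = 15 - 1/J
(n(22) + t(37)) + 579 = ((15 - 1/22) + 2*sqrt(3)) + 579 = (329/22 + 2*sqrt(3)) + 579 = 13067/22 + 2*sqrt(3)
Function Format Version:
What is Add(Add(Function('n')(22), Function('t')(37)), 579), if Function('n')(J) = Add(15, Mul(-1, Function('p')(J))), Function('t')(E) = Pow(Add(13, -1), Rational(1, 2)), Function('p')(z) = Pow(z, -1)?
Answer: Add(Rational(13067, 22), Mul(2, Pow(3, Rational(1, 2)))) ≈ 597.42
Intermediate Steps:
Function('t')(E) = Mul(2, Pow(3, Rational(1, 2))) (Function('t')(E) = Pow(12, Rational(1, 2)) = Mul(2, Pow(3, Rational(1, 2))))
Function('n')(J) = Add(15, Mul(-1, Pow(J, -1)))
Add(Add(Function('n')(22), Function('t')(37)), 579) = Add(Add(Add(15, Mul(-1, Pow(22, -1))), Mul(2, Pow(3, Rational(1, 2)))), 579) = Add(Add(Add(15, Mul(-1, Rational(1, 22))), Mul(2, Pow(3, Rational(1, 2)))), 579) = Add(Add(Add(15, Rational(-1, 22)), Mul(2, Pow(3, Rational(1, 2)))), 579) = Add(Add(Rational(329, 22), Mul(2, Pow(3, Rational(1, 2)))), 579) = Add(Rational(13067, 22), Mul(2, Pow(3, Rational(1, 2))))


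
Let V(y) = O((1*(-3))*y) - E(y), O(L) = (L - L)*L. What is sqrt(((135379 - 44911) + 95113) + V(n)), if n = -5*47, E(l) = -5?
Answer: sqrt(185586) ≈ 430.80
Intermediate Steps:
O(L) = 0 (O(L) = 0*L = 0)
n = -235
V(y) = 5 (V(y) = 0 - 1*(-5) = 0 + 5 = 5)
sqrt(((135379 - 44911) + 95113) + V(n)) = sqrt(((135379 - 44911) + 95113) + 5) = sqrt((90468 + 95113) + 5) = sqrt(185581 + 5) = sqrt(185586)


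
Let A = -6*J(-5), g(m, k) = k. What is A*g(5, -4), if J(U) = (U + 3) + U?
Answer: -168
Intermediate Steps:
J(U) = 3 + 2*U (J(U) = (3 + U) + U = 3 + 2*U)
A = 42 (A = -6*(3 + 2*(-5)) = -6*(3 - 10) = -6*(-7) = 42)
A*g(5, -4) = 42*(-4) = -168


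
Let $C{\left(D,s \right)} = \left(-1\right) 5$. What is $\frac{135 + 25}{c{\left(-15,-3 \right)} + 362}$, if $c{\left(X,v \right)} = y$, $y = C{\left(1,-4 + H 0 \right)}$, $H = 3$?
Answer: $\frac{160}{357} \approx 0.44818$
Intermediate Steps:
$C{\left(D,s \right)} = -5$
$y = -5$
$c{\left(X,v \right)} = -5$
$\frac{135 + 25}{c{\left(-15,-3 \right)} + 362} = \frac{135 + 25}{-5 + 362} = \frac{160}{357}$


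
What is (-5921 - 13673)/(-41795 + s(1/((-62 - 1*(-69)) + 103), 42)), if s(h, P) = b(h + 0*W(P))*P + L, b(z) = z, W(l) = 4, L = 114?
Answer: 538835/1146217 ≈ 0.47010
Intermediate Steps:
s(h, P) = 114 + P*h (s(h, P) = (h + 0*4)*P + 114 = (h + 0)*P + 114 = h*P + 114 = P*h + 114 = 114 + P*h)
(-5921 - 13673)/(-41795 + s(1/((-62 - 1*(-69)) + 103), 42)) = (-5921 - 13673)/(-41795 + (114 + 42/((-62 - 1*(-69)) + 103))) = -19594/(-41795 + (114 + 42/((-62 + 69) + 103))) = -19594/(-41795 + (114 + 42/(7 + 103))) = -19594/(-41795 + (114 + 42/110)) = -19594/(-41795 + (114 + 42*(1/110))) = -19594/(-41795 + (114 + 21/55)) = -19594/(-41795 + 6291/55) = -19594/(-2292434/55) = -19594*(-55/2292434) = 538835/1146217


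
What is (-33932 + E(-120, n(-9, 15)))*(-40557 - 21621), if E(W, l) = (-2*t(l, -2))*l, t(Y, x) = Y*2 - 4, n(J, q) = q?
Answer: 2158322736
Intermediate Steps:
t(Y, x) = -4 + 2*Y (t(Y, x) = 2*Y - 4 = -4 + 2*Y)
E(W, l) = l*(8 - 4*l) (E(W, l) = (-2*(-4 + 2*l))*l = (8 - 4*l)*l = l*(8 - 4*l))
(-33932 + E(-120, n(-9, 15)))*(-40557 - 21621) = (-33932 + 4*15*(2 - 1*15))*(-40557 - 21621) = (-33932 + 4*15*(2 - 15))*(-62178) = (-33932 + 4*15*(-13))*(-62178) = (-33932 - 780)*(-62178) = -34712*(-62178) = 2158322736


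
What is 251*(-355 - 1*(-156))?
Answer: -49949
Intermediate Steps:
251*(-355 - 1*(-156)) = 251*(-355 + 156) = 251*(-199) = -49949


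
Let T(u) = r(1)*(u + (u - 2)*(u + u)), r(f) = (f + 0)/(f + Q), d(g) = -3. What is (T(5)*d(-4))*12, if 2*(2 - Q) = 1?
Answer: -504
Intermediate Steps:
Q = 3/2 (Q = 2 - ½*1 = 2 - ½ = 3/2 ≈ 1.5000)
r(f) = f/(3/2 + f) (r(f) = (f + 0)/(f + 3/2) = f/(3/2 + f))
T(u) = 2*u/5 + 4*u*(-2 + u)/5 (T(u) = (2*1/(3 + 2*1))*(u + (u - 2)*(u + u)) = (2*1/(3 + 2))*(u + (-2 + u)*(2*u)) = (2*1/5)*(u + 2*u*(-2 + u)) = (2*1*(⅕))*(u + 2*u*(-2 + u)) = 2*(u + 2*u*(-2 + u))/5 = 2*u/5 + 4*u*(-2 + u)/5)
(T(5)*d(-4))*12 = (((⅖)*5*(-3 + 2*5))*(-3))*12 = (((⅖)*5*(-3 + 10))*(-3))*12 = (((⅖)*5*7)*(-3))*12 = (14*(-3))*12 = -42*12 = -504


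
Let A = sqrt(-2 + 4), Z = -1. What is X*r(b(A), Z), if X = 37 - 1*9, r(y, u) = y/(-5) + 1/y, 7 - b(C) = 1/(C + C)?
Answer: -68796/1955 + 3017*sqrt(2)/1955 ≈ -33.007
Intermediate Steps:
A = sqrt(2) ≈ 1.4142
b(C) = 7 - 1/(2*C) (b(C) = 7 - 1/(C + C) = 7 - 1/(2*C))
r(y, u) = 1/y - y/5 (r(y, u) = y*(-1/5) + 1/y = -y/5 + 1/y = 1/y - y/5)
X = 28 (X = 37 - 9 = 28)
X*r(b(A), Z) = 28*(1/(7 - sqrt(2)/2/2) - (7 - sqrt(2)/2/2)/5) = 28*(1/(7 - sqrt(2)/4) - (7 - sqrt(2)/4)/5) = 28*(1/(7 - sqrt(2)/4) + (-7/5 + sqrt(2)/20)) = 28*(-7/5 + 1/(7 - sqrt(2)/4) + sqrt(2)/20) = -196/5 + 28/(7 - sqrt(2)/4) + 7*sqrt(2)/5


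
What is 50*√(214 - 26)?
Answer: 100*√47 ≈ 685.57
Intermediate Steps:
50*√(214 - 26) = 50*√188 = 50*(2*√47) = 100*√47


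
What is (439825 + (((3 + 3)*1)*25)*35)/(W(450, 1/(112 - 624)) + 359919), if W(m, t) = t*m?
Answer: 113939200/92139039 ≈ 1.2366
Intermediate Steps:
W(m, t) = m*t
(439825 + (((3 + 3)*1)*25)*35)/(W(450, 1/(112 - 624)) + 359919) = (439825 + (((3 + 3)*1)*25)*35)/(450/(112 - 624) + 359919) = (439825 + ((6*1)*25)*35)/(450/(-512) + 359919) = (439825 + (6*25)*35)/(450*(-1/512) + 359919) = (439825 + 150*35)/(-225/256 + 359919) = (439825 + 5250)/(92139039/256) = 445075*(256/92139039) = 113939200/92139039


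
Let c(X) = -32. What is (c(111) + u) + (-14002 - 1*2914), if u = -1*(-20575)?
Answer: 3627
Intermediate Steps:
u = 20575
(c(111) + u) + (-14002 - 1*2914) = (-32 + 20575) + (-14002 - 1*2914) = 20543 + (-14002 - 2914) = 20543 - 16916 = 3627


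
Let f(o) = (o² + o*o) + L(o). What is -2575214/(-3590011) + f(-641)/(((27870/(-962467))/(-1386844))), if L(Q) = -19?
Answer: 1968861907820951199901892/50026803285 ≈ 3.9356e+13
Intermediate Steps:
f(o) = -19 + 2*o² (f(o) = (o² + o*o) - 19 = (o² + o²) - 19 = 2*o² - 19 = -19 + 2*o²)
-2575214/(-3590011) + f(-641)/(((27870/(-962467))/(-1386844))) = -2575214/(-3590011) + (-19 + 2*(-641)²)/(((27870/(-962467))/(-1386844))) = -2575214*(-1/3590011) + (-19 + 2*410881)/(((27870*(-1/962467))*(-1/1386844))) = 2575214/3590011 + (-19 + 821762)/((-27870/962467*(-1/1386844))) = 2575214/3590011 + 821743/(13935/667395792074) = 2575214/3590011 + 821743*(667395792074/13935) = 2575214/3590011 + 548427820366264982/13935 = 1968861907820951199901892/50026803285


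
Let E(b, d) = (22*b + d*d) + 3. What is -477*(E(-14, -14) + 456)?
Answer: -165519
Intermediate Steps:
E(b, d) = 3 + d² + 22*b (E(b, d) = (22*b + d²) + 3 = (d² + 22*b) + 3 = 3 + d² + 22*b)
-477*(E(-14, -14) + 456) = -477*((3 + (-14)² + 22*(-14)) + 456) = -477*((3 + 196 - 308) + 456) = -477*(-109 + 456) = -477*347 = -165519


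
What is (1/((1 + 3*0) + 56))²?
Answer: 1/3249 ≈ 0.00030779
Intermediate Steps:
(1/((1 + 3*0) + 56))² = (1/((1 + 0) + 56))² = (1/(1 + 56))² = (1/57)² = 1/3249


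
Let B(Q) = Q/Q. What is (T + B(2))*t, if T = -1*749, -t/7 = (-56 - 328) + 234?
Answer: -785400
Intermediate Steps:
B(Q) = 1
t = 1050 (t = -7*((-56 - 328) + 234) = -7*(-384 + 234) = -7*(-150) = 1050)
T = -749
(T + B(2))*t = (-749 + 1)*1050 = -748*1050 = -785400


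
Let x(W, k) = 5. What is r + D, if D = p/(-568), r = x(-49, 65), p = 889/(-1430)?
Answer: 4062089/812240 ≈ 5.0011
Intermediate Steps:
p = -889/1430 (p = 889*(-1/1430) = -889/1430 ≈ -0.62168)
r = 5
D = 889/812240 (D = -889/1430/(-568) = -889/1430*(-1/568) = 889/812240 ≈ 0.0010945)
r + D = 5 + 889/812240 = 4062089/812240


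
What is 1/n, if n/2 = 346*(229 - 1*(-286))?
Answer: 1/356380 ≈ 2.8060e-6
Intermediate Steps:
n = 356380 (n = 2*(346*(229 - 1*(-286))) = 2*(346*(229 + 286)) = 2*(346*515) = 2*178190 = 356380)
1/n = 1/356380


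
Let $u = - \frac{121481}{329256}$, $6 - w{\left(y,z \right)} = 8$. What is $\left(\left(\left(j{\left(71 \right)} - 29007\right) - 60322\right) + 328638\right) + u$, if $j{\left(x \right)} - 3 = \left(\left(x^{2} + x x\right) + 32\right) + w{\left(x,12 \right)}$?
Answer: $\frac{82124227063}{329256} \approx 2.4942 \cdot 10^{5}$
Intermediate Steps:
$w{\left(y,z \right)} = -2$ ($w{\left(y,z \right)} = 6 - 8 = -2$)
$j{\left(x \right)} = 33 + 2 x^{2}$ ($j{\left(x \right)} = 3 - \left(-30 - x^{2} - x x\right) = 3 + \left(\left(\left(x^{2} + x^{2}\right) + 32\right) - 2\right) = 3 + \left(\left(2 x^{2} + 32\right) - 2\right) = 3 + \left(\left(32 + 2 x^{2}\right) - 2\right) = 3 + \left(30 + 2 x^{2}\right) = 33 + 2 x^{2}$)
$u = - \frac{121481}{329256}$ ($u = \left(-121481\right) \frac{1}{329256} = - \frac{121481}{329256} \approx -0.36896$)
$\left(\left(\left(j{\left(71 \right)} - 29007\right) - 60322\right) + 328638\right) + u = \left(\left(\left(\left(33 + 2 \cdot 71^{2}\right) - 29007\right) - 60322\right) + 328638\right) - \frac{121481}{329256} = \left(\left(\left(\left(33 + 2 \cdot 5041\right) - 29007\right) - 60322\right) + 328638\right) - \frac{121481}{329256} = \left(\left(\left(\left(33 + 10082\right) - 29007\right) - 60322\right) + 328638\right) - \frac{121481}{329256} = \left(\left(\left(10115 - 29007\right) - 60322\right) + 328638\right) - \frac{121481}{329256} = \left(\left(-18892 - 60322\right) + 328638\right) - \frac{121481}{329256} = \left(-79214 + 328638\right) - \frac{121481}{329256} = 249424 - \frac{121481}{329256} = \frac{82124227063}{329256}$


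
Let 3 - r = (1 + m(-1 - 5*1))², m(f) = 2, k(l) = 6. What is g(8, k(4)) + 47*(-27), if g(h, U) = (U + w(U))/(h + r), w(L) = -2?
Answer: -1267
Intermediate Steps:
r = -6 (r = 3 - (1 + 2)² = 3 - 1*3² = 3 - 1*9 = 3 - 9 = -6)
g(h, U) = (-2 + U)/(-6 + h) (g(h, U) = (U - 2)/(h - 6) = (-2 + U)/(-6 + h))
g(8, k(4)) + 47*(-27) = (-2 + 6)/(-6 + 8) + 47*(-27) = 4/2 - 1269 = (½)*4 - 1269 = 2 - 1269 = -1267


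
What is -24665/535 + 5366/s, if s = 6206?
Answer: -140374/3103 ≈ -45.238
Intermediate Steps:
-24665/535 + 5366/s = -24665/535 + 5366/6206 = -24665*1/535 + 5366*(1/6206) = -4933/107 + 2683/3103 = -140374/3103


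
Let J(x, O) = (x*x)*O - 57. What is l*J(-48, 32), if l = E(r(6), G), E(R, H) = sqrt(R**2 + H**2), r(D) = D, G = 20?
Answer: 147342*sqrt(109) ≈ 1.5383e+6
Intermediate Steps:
E(R, H) = sqrt(H**2 + R**2)
l = 2*sqrt(109) (l = sqrt(20**2 + 6**2) = sqrt(400 + 36) = sqrt(436) = 2*sqrt(109) ≈ 20.881)
J(x, O) = -57 + O*x**2 (J(x, O) = x**2*O - 57 = O*x**2 - 57 = -57 + O*x**2)
l*J(-48, 32) = (2*sqrt(109))*(-57 + 32*(-48)**2) = (2*sqrt(109))*(-57 + 32*2304) = (2*sqrt(109))*(-57 + 73728) = (2*sqrt(109))*73671 = 147342*sqrt(109)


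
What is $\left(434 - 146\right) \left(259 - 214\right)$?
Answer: $12960$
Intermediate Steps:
$\left(434 - 146\right) \left(259 - 214\right) = 288 \cdot 45 = 12960$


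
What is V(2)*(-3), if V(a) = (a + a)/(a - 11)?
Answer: 4/3 ≈ 1.3333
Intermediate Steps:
V(a) = 2*a/(-11 + a) (V(a) = (2*a)/(-11 + a) = 2*a/(-11 + a))
V(2)*(-3) = (2*2/(-11 + 2))*(-3) = (2*2/(-9))*(-3) = (2*2*(-⅑))*(-3) = -4/9*(-3) = 4/3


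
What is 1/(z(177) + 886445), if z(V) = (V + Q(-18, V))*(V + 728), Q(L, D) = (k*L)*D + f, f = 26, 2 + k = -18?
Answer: 1/58736760 ≈ 1.7025e-8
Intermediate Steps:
k = -20 (k = -2 - 18 = -20)
Q(L, D) = 26 - 20*D*L (Q(L, D) = (-20*L)*D + 26 = -20*D*L + 26 = 26 - 20*D*L)
z(V) = (26 + 361*V)*(728 + V) (z(V) = (V + (26 - 20*V*(-18)))*(V + 728) = (V + (26 + 360*V))*(728 + V) = (26 + 361*V)*(728 + V))
1/(z(177) + 886445) = 1/((18928 + 361*177² + 262834*177) + 886445) = 1/((18928 + 361*31329 + 46521618) + 886445) = 1/((18928 + 11309769 + 46521618) + 886445) = 1/(57850315 + 886445) = 1/58736760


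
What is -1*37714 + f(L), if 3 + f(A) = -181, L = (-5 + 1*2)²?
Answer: -37898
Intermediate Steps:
L = 9 (L = (-5 + 2)² = (-3)² = 9)
f(A) = -184 (f(A) = -3 - 181 = -184)
-1*37714 + f(L) = -1*37714 - 184 = -37714 - 184 = -37898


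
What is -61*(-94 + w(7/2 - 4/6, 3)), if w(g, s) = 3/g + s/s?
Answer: 95343/17 ≈ 5608.4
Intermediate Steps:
w(g, s) = 1 + 3/g (w(g, s) = 3/g + 1 = 1 + 3/g)
-61*(-94 + w(7/2 - 4/6, 3)) = -61*(-94 + (3 + (7/2 - 4/6))/(7/2 - 4/6)) = -61*(-94 + (3 + (7*(1/2) - 4*1/6))/(7*(1/2) - 4*1/6)) = -61*(-94 + (3 + (7/2 - 2/3))/(7/2 - 2/3)) = -61*(-94 + (3 + 17/6)/(17/6)) = -61*(-94 + (6/17)*(35/6)) = -61*(-94 + 35/17) = -61*(-1563/17) = 95343/17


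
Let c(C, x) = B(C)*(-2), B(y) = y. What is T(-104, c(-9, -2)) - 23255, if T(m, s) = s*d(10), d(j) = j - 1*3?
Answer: -23129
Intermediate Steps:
d(j) = -3 + j (d(j) = j - 3 = -3 + j)
c(C, x) = -2*C (c(C, x) = C*(-2) = -2*C)
T(m, s) = 7*s (T(m, s) = s*(-3 + 10) = s*7 = 7*s)
T(-104, c(-9, -2)) - 23255 = 7*(-2*(-9)) - 23255 = 7*18 - 23255 = 126 - 23255 = -23129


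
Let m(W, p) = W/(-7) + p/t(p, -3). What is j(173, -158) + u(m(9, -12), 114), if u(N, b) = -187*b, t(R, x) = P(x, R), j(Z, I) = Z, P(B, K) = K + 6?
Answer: -21145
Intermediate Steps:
P(B, K) = 6 + K
t(R, x) = 6 + R
m(W, p) = -W/7 + p/(6 + p) (m(W, p) = W/(-7) + p/(6 + p) = W*(-⅐) + p/(6 + p) = -W/7 + p/(6 + p))
j(173, -158) + u(m(9, -12), 114) = 173 - 187*114 = 173 - 21318 = -21145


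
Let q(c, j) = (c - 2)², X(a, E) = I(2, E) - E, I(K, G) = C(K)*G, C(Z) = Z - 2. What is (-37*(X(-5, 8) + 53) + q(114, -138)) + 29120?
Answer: 39999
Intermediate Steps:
C(Z) = -2 + Z
I(K, G) = G*(-2 + K) (I(K, G) = (-2 + K)*G = G*(-2 + K))
X(a, E) = -E (X(a, E) = E*(-2 + 2) - E = E*0 - E = 0 - E = -E)
q(c, j) = (-2 + c)²
(-37*(X(-5, 8) + 53) + q(114, -138)) + 29120 = (-37*(-1*8 + 53) + (-2 + 114)²) + 29120 = (-37*(-8 + 53) + 112²) + 29120 = (-37*45 + 12544) + 29120 = (-1665 + 12544) + 29120 = 10879 + 29120 = 39999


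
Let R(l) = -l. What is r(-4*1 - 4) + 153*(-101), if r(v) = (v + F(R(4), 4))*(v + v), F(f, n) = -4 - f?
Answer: -15325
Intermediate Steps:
r(v) = 2*v² (r(v) = (v + (-4 - (-1)*4))*(v + v) = (v + (-4 - 1*(-4)))*(2*v) = (v + (-4 + 4))*(2*v) = (v + 0)*(2*v) = v*(2*v) = 2*v²)
r(-4*1 - 4) + 153*(-101) = 2*(-4*1 - 4)² + 153*(-101) = 2*(-4 - 4)² - 15453 = 2*(-8)² - 15453 = 2*64 - 15453 = 128 - 15453 = -15325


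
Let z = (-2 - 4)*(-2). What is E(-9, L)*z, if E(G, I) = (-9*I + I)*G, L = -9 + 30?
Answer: 18144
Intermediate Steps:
L = 21
E(G, I) = -8*G*I (E(G, I) = (-8*I)*G = -8*G*I)
z = 12 (z = -6*(-2) = 12)
E(-9, L)*z = -8*(-9)*21*12 = 1512*12 = 18144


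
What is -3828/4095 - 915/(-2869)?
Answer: -2411869/3916185 ≈ -0.61587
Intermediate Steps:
-3828/4095 - 915/(-2869) = -3828*1/4095 - 915*(-1/2869) = -1276/1365 + 915/2869 = -2411869/3916185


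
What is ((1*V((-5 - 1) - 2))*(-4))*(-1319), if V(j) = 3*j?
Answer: -126624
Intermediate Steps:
((1*V((-5 - 1) - 2))*(-4))*(-1319) = ((1*(3*((-5 - 1) - 2)))*(-4))*(-1319) = ((1*(3*(-6 - 2)))*(-4))*(-1319) = ((1*(3*(-8)))*(-4))*(-1319) = ((1*(-24))*(-4))*(-1319) = -24*(-4)*(-1319) = 96*(-1319) = -126624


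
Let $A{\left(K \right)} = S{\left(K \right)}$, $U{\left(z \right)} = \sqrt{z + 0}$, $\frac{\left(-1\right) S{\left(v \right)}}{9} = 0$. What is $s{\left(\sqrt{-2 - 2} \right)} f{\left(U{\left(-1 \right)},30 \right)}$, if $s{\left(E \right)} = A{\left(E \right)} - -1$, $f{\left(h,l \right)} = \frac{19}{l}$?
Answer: $\frac{19}{30} \approx 0.63333$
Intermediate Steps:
$S{\left(v \right)} = 0$ ($S{\left(v \right)} = \left(-9\right) 0 = 0$)
$U{\left(z \right)} = \sqrt{z}$
$A{\left(K \right)} = 0$
$s{\left(E \right)} = 1$ ($s{\left(E \right)} = 0 - -1 = 0 + 1 = 1$)
$s{\left(\sqrt{-2 - 2} \right)} f{\left(U{\left(-1 \right)},30 \right)} = 1 \cdot \frac{19}{30} = \frac{19}{30}$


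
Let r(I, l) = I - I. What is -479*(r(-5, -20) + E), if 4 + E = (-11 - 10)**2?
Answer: -209323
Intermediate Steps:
r(I, l) = 0
E = 437 (E = -4 + (-11 - 10)**2 = -4 + (-21)**2 = -4 + 441 = 437)
-479*(r(-5, -20) + E) = -479*(0 + 437) = -479*437 = -209323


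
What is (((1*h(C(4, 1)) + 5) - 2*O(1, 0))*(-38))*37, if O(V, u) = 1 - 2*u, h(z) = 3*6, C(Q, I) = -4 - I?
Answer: -29526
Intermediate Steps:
h(z) = 18
(((1*h(C(4, 1)) + 5) - 2*O(1, 0))*(-38))*37 = (((1*18 + 5) - 2*(1 - 2*0))*(-38))*37 = (((18 + 5) - 2*(1 + 0))*(-38))*37 = ((23 - 2*1)*(-38))*37 = ((23 - 2)*(-38))*37 = (21*(-38))*37 = -798*37 = -29526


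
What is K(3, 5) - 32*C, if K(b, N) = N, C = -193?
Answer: 6181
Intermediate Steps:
K(3, 5) - 32*C = 5 - 32*(-193) = 5 + 6176 = 6181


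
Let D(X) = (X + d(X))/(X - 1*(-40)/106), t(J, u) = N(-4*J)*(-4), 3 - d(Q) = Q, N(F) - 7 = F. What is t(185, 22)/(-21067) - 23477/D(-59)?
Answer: 1536690536425/3349653 ≈ 4.5876e+5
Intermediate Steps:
N(F) = 7 + F
d(Q) = 3 - Q
t(J, u) = -28 + 16*J (t(J, u) = (7 - 4*J)*(-4) = -28 + 16*J)
D(X) = 3/(20/53 + X) (D(X) = (X + (3 - X))/(X - 1*(-40)/106) = 3/(X + 40*(1/106)) = 3/(X + 20/53) = 3/(20/53 + X))
t(185, 22)/(-21067) - 23477/D(-59) = (-28 + 16*185)/(-21067) - 23477/(159/(20 + 53*(-59))) = (-28 + 2960)*(-1/21067) - 23477/(159/(20 - 3127)) = 2932*(-1/21067) - 23477/(159/(-3107)) = -2932/21067 - 23477/(159*(-1/3107)) = -2932/21067 - 23477/(-159/3107) = -2932/21067 - 23477*(-3107/159) = -2932/21067 + 72943039/159 = 1536690536425/3349653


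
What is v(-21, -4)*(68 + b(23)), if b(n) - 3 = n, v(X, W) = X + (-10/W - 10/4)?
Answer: -1974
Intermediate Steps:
v(X, W) = -5/2 + X - 10/W (v(X, W) = X + (-10/W - 10*¼) = X + (-10/W - 5/2) = X + (-5/2 - 10/W) = -5/2 + X - 10/W)
b(n) = 3 + n
v(-21, -4)*(68 + b(23)) = (-5/2 - 21 - 10/(-4))*(68 + (3 + 23)) = (-5/2 - 21 - 10*(-¼))*(68 + 26) = (-5/2 - 21 + 5/2)*94 = -21*94 = -1974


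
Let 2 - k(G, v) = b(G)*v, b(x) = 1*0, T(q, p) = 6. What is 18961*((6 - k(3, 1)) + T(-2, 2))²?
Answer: 1896100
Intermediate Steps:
b(x) = 0
k(G, v) = 2 (k(G, v) = 2 - 0*v = 2 - 1*0 = 2 + 0 = 2)
18961*((6 - k(3, 1)) + T(-2, 2))² = 18961*((6 - 1*2) + 6)² = 18961*((6 - 2) + 6)² = 18961*(4 + 6)² = 18961*10² = 18961*100 = 1896100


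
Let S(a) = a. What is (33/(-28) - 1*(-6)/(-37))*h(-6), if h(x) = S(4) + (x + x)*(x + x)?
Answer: -1389/7 ≈ -198.43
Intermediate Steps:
h(x) = 4 + 4*x² (h(x) = 4 + (x + x)*(x + x) = 4 + (2*x)*(2*x) = 4 + 4*x²)
(33/(-28) - 1*(-6)/(-37))*h(-6) = (33/(-28) - 1*(-6)/(-37))*(4 + 4*(-6)²) = (33*(-1/28) + 6*(-1/37))*(4 + 4*36) = (-33/28 - 6/37)*(4 + 144) = -1389/1036*148 = -1389/7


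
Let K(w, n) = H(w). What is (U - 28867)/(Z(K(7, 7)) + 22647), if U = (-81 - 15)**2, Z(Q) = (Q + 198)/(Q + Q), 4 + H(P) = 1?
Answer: -39302/45229 ≈ -0.86896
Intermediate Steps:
H(P) = -3 (H(P) = -4 + 1 = -3)
K(w, n) = -3
Z(Q) = (198 + Q)/(2*Q) (Z(Q) = (198 + Q)/((2*Q)) = (198 + Q)*(1/(2*Q)) = (198 + Q)/(2*Q))
U = 9216 (U = (-96)**2 = 9216)
(U - 28867)/(Z(K(7, 7)) + 22647) = (9216 - 28867)/((1/2)*(198 - 3)/(-3) + 22647) = -19651/((1/2)*(-1/3)*195 + 22647) = -19651/(-65/2 + 22647) = -19651/45229/2 = -19651*2/45229 = -39302/45229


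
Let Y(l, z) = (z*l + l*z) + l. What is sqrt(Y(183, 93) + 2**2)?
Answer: 185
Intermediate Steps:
Y(l, z) = l + 2*l*z (Y(l, z) = (l*z + l*z) + l = 2*l*z + l = l + 2*l*z)
sqrt(Y(183, 93) + 2**2) = sqrt(183*(1 + 2*93) + 2**2) = sqrt(183*(1 + 186) + 4) = sqrt(183*187 + 4) = sqrt(34221 + 4) = sqrt(34225) = 185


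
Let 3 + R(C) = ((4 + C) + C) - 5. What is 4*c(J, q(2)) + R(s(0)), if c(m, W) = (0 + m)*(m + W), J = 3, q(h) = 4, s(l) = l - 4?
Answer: 72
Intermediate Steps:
s(l) = -4 + l
R(C) = -4 + 2*C (R(C) = -3 + (((4 + C) + C) - 5) = -3 + ((4 + 2*C) - 5) = -3 + (-1 + 2*C) = -4 + 2*C)
c(m, W) = m*(W + m)
4*c(J, q(2)) + R(s(0)) = 4*(3*(4 + 3)) + (-4 + 2*(-4 + 0)) = 4*(3*7) + (-4 + 2*(-4)) = 4*21 + (-4 - 8) = 84 - 12 = 72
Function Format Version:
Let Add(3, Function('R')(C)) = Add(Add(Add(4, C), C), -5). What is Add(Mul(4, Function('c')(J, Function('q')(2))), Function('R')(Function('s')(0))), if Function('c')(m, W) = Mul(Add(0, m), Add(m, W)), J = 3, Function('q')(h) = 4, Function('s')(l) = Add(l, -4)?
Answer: 72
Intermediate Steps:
Function('s')(l) = Add(-4, l)
Function('R')(C) = Add(-4, Mul(2, C)) (Function('R')(C) = Add(-3, Add(Add(Add(4, C), C), -5)) = Add(-3, Add(Add(4, Mul(2, C)), -5)) = Add(-3, Add(-1, Mul(2, C))) = Add(-4, Mul(2, C)))
Function('c')(m, W) = Mul(m, Add(W, m))
Add(Mul(4, Function('c')(J, Function('q')(2))), Function('R')(Function('s')(0))) = Add(Mul(4, Mul(3, Add(4, 3))), Add(-4, Mul(2, Add(-4, 0)))) = Add(Mul(4, Mul(3, 7)), Add(-4, Mul(2, -4))) = Add(Mul(4, 21), Add(-4, -8)) = Add(84, -12) = 72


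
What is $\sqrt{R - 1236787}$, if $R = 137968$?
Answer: $3 i \sqrt{122091} \approx 1048.2 i$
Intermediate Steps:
$\sqrt{R - 1236787} = \sqrt{137968 - 1236787} = \sqrt{-1098819} = 3 i \sqrt{122091}$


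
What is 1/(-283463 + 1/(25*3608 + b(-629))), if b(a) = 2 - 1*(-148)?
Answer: -90350/25610882049 ≈ -3.5278e-6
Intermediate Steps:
b(a) = 150 (b(a) = 2 + 148 = 150)
1/(-283463 + 1/(25*3608 + b(-629))) = 1/(-283463 + 1/(25*3608 + 150)) = 1/(-283463 + 1/(90200 + 150)) = 1/(-283463 + 1/90350) = 1/(-25610882049/90350) = -90350/25610882049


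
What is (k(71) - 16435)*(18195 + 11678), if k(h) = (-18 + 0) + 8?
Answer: -491261485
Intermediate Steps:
k(h) = -10 (k(h) = -18 + 8 = -10)
(k(71) - 16435)*(18195 + 11678) = (-10 - 16435)*(18195 + 11678) = -16445*29873 = -491261485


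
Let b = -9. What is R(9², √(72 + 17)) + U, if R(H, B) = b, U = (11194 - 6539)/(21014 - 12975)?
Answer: -67696/8039 ≈ -8.4209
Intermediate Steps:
U = 4655/8039 ≈ 0.57905
R(H, B) = -9
R(9², √(72 + 17)) + U = -9 + 4655/8039 = -67696/8039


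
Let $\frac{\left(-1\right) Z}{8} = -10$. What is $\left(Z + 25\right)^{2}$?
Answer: $11025$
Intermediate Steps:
$Z = 80$ ($Z = \left(-8\right) \left(-10\right) = 80$)
$\left(Z + 25\right)^{2} = \left(80 + 25\right)^{2} = 105^{2} = 11025$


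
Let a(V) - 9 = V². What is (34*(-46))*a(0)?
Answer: -14076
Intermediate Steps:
a(V) = 9 + V²
(34*(-46))*a(0) = (34*(-46))*(9 + 0²) = -1564*(9 + 0) = -1564*9 = -14076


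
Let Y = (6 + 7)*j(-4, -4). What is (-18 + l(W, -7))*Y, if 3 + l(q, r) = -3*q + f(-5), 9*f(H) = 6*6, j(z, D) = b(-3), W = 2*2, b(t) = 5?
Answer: -1885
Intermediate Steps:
W = 4
j(z, D) = 5
f(H) = 4 (f(H) = (6*6)/9 = (1/9)*36 = 4)
l(q, r) = 1 - 3*q (l(q, r) = -3 + (-3*q + 4) = -3 + (4 - 3*q) = 1 - 3*q)
Y = 65 (Y = (6 + 7)*5 = 13*5 = 65)
(-18 + l(W, -7))*Y = (-18 + (1 - 3*4))*65 = (-18 + (1 - 12))*65 = (-18 - 11)*65 = -29*65 = -1885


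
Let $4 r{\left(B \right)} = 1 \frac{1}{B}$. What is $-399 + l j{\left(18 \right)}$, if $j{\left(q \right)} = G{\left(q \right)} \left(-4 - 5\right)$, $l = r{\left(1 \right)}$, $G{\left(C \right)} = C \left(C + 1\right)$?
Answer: $- \frac{2337}{2} \approx -1168.5$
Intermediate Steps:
$G{\left(C \right)} = C \left(1 + C\right)$
$r{\left(B \right)} = \frac{1}{4 B}$ ($r{\left(B \right)} = \frac{1 \frac{1}{B}}{4} = \frac{1}{4 B}$)
$l = \frac{1}{4}$ ($l = \frac{1}{4 \cdot 1} = \frac{1}{4} \cdot 1 = \frac{1}{4} \approx 0.25$)
$j{\left(q \right)} = - 9 q \left(1 + q\right)$ ($j{\left(q \right)} = q \left(1 + q\right) \left(-4 - 5\right) = q \left(1 + q\right) \left(-9\right) = - 9 q \left(1 + q\right)$)
$-399 + l j{\left(18 \right)} = -399 + \frac{\left(-9\right) 18 \left(1 + 18\right)}{4} = -399 + \frac{\left(-9\right) 18 \cdot 19}{4} = -399 + \frac{1}{4} \left(-3078\right) = -399 - \frac{1539}{2} = - \frac{2337}{2}$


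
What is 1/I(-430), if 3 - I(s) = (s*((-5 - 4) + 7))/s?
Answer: ⅕ ≈ 0.20000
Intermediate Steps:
I(s) = 5 (I(s) = 3 - s*((-5 - 4) + 7)/s = 3 - s*(-9 + 7)/s = 3 - s*(-2)/s = 3 - (-2*s)/s = 3 - 1*(-2) = 3 + 2 = 5)
1/I(-430) = 1/5 = ⅕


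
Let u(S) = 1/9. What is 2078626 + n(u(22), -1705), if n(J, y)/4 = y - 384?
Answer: 2070270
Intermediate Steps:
u(S) = ⅑
n(J, y) = -1536 + 4*y (n(J, y) = 4*(y - 384) = 4*(-384 + y) = -1536 + 4*y)
2078626 + n(u(22), -1705) = 2078626 + (-1536 + 4*(-1705)) = 2078626 + (-1536 - 6820) = 2078626 - 8356 = 2070270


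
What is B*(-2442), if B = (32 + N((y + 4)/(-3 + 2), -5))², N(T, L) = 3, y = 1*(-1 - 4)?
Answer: -2991450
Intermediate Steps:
y = -5 (y = 1*(-5) = -5)
B = 1225 (B = (32 + 3)² = 35² = 1225)
B*(-2442) = 1225*(-2442) = -2991450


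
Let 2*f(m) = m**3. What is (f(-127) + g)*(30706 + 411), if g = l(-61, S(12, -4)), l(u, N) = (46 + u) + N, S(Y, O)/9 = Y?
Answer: -63733746049/2 ≈ -3.1867e+10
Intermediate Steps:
f(m) = m**3/2
S(Y, O) = 9*Y
l(u, N) = 46 + N + u
g = 93 (g = 46 + 9*12 - 61 = 46 + 108 - 61 = 93)
(f(-127) + g)*(30706 + 411) = ((1/2)*(-127)**3 + 93)*(30706 + 411) = ((1/2)*(-2048383) + 93)*31117 = (-2048383/2 + 93)*31117 = -2048197/2*31117 = -63733746049/2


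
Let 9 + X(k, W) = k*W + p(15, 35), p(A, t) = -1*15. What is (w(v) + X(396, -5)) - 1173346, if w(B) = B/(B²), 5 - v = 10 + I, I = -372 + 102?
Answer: -311467749/265 ≈ -1.1754e+6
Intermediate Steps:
p(A, t) = -15
X(k, W) = -24 + W*k (X(k, W) = -9 + (k*W - 15) = -9 + (W*k - 15) = -9 + (-15 + W*k) = -24 + W*k)
I = -270
v = 265 (v = 5 - (10 - 270) = 5 - 1*(-260) = 5 + 260 = 265)
w(B) = 1/B (w(B) = B/B² = 1/B)
(w(v) + X(396, -5)) - 1173346 = (1/265 + (-24 - 5*396)) - 1173346 = (1/265 + (-24 - 1980)) - 1173346 = (1/265 - 2004) - 1173346 = -531059/265 - 1173346 = -311467749/265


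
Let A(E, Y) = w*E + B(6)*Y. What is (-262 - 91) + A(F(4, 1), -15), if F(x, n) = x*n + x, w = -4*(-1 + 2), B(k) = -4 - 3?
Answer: -280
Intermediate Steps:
B(k) = -7
w = -4 (w = -4*1 = -4)
F(x, n) = x + n*x (F(x, n) = n*x + x = x + n*x)
A(E, Y) = -7*Y - 4*E (A(E, Y) = -4*E - 7*Y = -7*Y - 4*E)
(-262 - 91) + A(F(4, 1), -15) = (-262 - 91) + (-7*(-15) - 16*(1 + 1)) = -353 + (105 - 16*2) = -353 + (105 - 4*8) = -353 + (105 - 32) = -353 + 73 = -280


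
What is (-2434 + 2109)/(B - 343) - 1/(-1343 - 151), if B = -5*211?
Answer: 40579/174051 ≈ 0.23314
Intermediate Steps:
B = -1055
(-2434 + 2109)/(B - 343) - 1/(-1343 - 151) = (-2434 + 2109)/(-1055 - 343) - 1/(-1343 - 151) = -325/(-1398) - 1/(-1494) = -325*(-1/1398) - 1*(-1/1494) = 325/1398 + 1/1494 = 40579/174051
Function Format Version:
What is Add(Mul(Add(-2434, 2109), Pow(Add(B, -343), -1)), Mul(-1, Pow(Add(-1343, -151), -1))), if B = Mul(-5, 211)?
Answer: Rational(40579, 174051) ≈ 0.23314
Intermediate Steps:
B = -1055
Add(Mul(Add(-2434, 2109), Pow(Add(B, -343), -1)), Mul(-1, Pow(Add(-1343, -151), -1))) = Add(Mul(Add(-2434, 2109), Pow(Add(-1055, -343), -1)), Mul(-1, Pow(Add(-1343, -151), -1))) = Add(Mul(-325, Pow(-1398, -1)), Mul(-1, Pow(-1494, -1))) = Add(Mul(-325, Rational(-1, 1398)), Mul(-1, Rational(-1, 1494))) = Add(Rational(325, 1398), Rational(1, 1494)) = Rational(40579, 174051)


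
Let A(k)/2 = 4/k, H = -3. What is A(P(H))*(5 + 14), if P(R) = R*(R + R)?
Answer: 76/9 ≈ 8.4444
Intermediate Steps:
P(R) = 2*R**2 (P(R) = R*(2*R) = 2*R**2)
A(k) = 8/k (A(k) = 2*(4/k) = 8/k)
A(P(H))*(5 + 14) = (8/((2*(-3)**2)))*(5 + 14) = (8/((2*9)))*19 = (8/18)*19 = (8*(1/18))*19 = (4/9)*19 = 76/9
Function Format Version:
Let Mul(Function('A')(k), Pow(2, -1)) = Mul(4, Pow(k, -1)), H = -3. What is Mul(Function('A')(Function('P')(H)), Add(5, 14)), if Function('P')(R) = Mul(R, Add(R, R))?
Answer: Rational(76, 9) ≈ 8.4444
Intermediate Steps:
Function('P')(R) = Mul(2, Pow(R, 2)) (Function('P')(R) = Mul(R, Mul(2, R)) = Mul(2, Pow(R, 2)))
Function('A')(k) = Mul(8, Pow(k, -1)) (Function('A')(k) = Mul(2, Mul(4, Pow(k, -1))) = Mul(8, Pow(k, -1)))
Mul(Function('A')(Function('P')(H)), Add(5, 14)) = Mul(Mul(8, Pow(Mul(2, Pow(-3, 2)), -1)), Add(5, 14)) = Mul(Mul(8, Pow(Mul(2, 9), -1)), 19) = Mul(Mul(8, Pow(18, -1)), 19) = Mul(Mul(8, Rational(1, 18)), 19) = Mul(Rational(4, 9), 19) = Rational(76, 9)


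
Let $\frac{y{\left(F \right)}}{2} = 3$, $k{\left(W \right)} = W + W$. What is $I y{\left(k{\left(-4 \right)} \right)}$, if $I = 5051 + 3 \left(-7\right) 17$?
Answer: $28164$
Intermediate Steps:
$k{\left(W \right)} = 2 W$
$y{\left(F \right)} = 6$ ($y{\left(F \right)} = 2 \cdot 3 = 6$)
$I = 4694$ ($I = 5051 - 357 = 4694$)
$I y{\left(k{\left(-4 \right)} \right)} = 4694 \cdot 6 = 28164$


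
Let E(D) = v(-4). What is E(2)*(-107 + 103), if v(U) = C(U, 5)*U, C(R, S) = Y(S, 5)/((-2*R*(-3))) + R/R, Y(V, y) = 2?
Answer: 44/3 ≈ 14.667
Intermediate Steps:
C(R, S) = 1 + 1/(3*R) (C(R, S) = 2/((-2*R*(-3))) + R/R = 2/((6*R)) + 1 = 2*(1/(6*R)) + 1 = 1/(3*R) + 1 = 1 + 1/(3*R))
v(U) = ⅓ + U (v(U) = ((⅓ + U)/U)*U = ⅓ + U)
E(D) = -11/3 (E(D) = ⅓ - 4 = -11/3)
E(2)*(-107 + 103) = -11*(-107 + 103)/3 = -11/3*(-4) = 44/3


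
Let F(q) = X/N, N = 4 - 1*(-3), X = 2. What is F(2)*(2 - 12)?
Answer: -20/7 ≈ -2.8571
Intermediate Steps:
N = 7 (N = 4 + 3 = 7)
F(q) = 2/7
F(2)*(2 - 12) = 2*(2 - 12)/7 = (2/7)*(-10) = -20/7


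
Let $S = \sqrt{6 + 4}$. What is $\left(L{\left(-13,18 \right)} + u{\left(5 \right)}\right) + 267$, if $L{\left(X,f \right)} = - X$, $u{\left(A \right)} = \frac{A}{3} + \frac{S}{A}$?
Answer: $\frac{845}{3} + \frac{\sqrt{10}}{5} \approx 282.3$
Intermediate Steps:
$S = \sqrt{10} \approx 3.1623$
$u{\left(A \right)} = \frac{A}{3} + \frac{\sqrt{10}}{A}$
$\left(L{\left(-13,18 \right)} + u{\left(5 \right)}\right) + 267 = \left(\left(-1\right) \left(-13\right) + \left(\frac{1}{3} \cdot 5 + \frac{\sqrt{10}}{5}\right)\right) + 267 = \left(13 + \left(\frac{5}{3} + \sqrt{10} \cdot \frac{1}{5}\right)\right) + 267 = \left(13 + \left(\frac{5}{3} + \frac{\sqrt{10}}{5}\right)\right) + 267 = \left(\frac{44}{3} + \frac{\sqrt{10}}{5}\right) + 267 = \frac{845}{3} + \frac{\sqrt{10}}{5}$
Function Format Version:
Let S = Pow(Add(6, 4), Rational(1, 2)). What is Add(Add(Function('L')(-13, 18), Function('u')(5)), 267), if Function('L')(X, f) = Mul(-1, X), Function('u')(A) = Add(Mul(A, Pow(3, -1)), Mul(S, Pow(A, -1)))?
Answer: Add(Rational(845, 3), Mul(Rational(1, 5), Pow(10, Rational(1, 2)))) ≈ 282.30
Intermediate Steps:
S = Pow(10, Rational(1, 2)) ≈ 3.1623
Function('u')(A) = Add(Mul(Rational(1, 3), A), Mul(Pow(10, Rational(1, 2)), Pow(A, -1))) (Function('u')(A) = Add(Mul(A, Pow(3, -1)), Mul(Pow(10, Rational(1, 2)), Pow(A, -1))) = Add(Mul(A, Rational(1, 3)), Mul(Pow(10, Rational(1, 2)), Pow(A, -1))) = Add(Mul(Rational(1, 3), A), Mul(Pow(10, Rational(1, 2)), Pow(A, -1))))
Add(Add(Function('L')(-13, 18), Function('u')(5)), 267) = Add(Add(Mul(-1, -13), Add(Mul(Rational(1, 3), 5), Mul(Pow(10, Rational(1, 2)), Pow(5, -1)))), 267) = Add(Add(13, Add(Rational(5, 3), Mul(Pow(10, Rational(1, 2)), Rational(1, 5)))), 267) = Add(Add(13, Add(Rational(5, 3), Mul(Rational(1, 5), Pow(10, Rational(1, 2))))), 267) = Add(Add(Rational(44, 3), Mul(Rational(1, 5), Pow(10, Rational(1, 2)))), 267) = Add(Rational(845, 3), Mul(Rational(1, 5), Pow(10, Rational(1, 2))))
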